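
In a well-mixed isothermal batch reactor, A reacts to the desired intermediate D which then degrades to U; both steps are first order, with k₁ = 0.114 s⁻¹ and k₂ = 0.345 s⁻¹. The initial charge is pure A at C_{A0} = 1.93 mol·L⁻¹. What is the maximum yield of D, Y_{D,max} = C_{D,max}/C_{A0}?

0.191

For a first-order series the maximum intermediate yield is C_{D,max}/C_{A0} = (k₁/k₂)^[k₂/(k₂−k₁)].
= (0.114/0.345)^(0.345/(0.345−0.114)) = (0.3304)^(1.494) = 0.1913.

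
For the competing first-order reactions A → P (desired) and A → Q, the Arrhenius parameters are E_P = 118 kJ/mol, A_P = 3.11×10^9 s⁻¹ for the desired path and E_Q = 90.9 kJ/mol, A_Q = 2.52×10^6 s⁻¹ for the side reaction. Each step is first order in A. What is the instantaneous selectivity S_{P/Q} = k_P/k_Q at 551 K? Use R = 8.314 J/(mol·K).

With equal orders, S_{P/Q} = k_P/k_Q = (A_P/A_Q)·exp[(E_Q−E_P)/(RT)].
(E_Q−E_P)/(RT) = (90.9−118)×10³/(8.314×551) = -27100/4581 = -5.916.
k_P/k_Q = (3.11×10^9/2.52×10^6)·exp(-5.916) = 1234 × 0.002697 = 3.33.

3.33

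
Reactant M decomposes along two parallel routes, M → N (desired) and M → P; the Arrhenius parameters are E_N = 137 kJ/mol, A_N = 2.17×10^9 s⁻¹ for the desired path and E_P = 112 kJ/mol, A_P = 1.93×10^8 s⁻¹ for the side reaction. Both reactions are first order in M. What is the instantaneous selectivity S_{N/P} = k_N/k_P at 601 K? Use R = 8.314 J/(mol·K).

0.0755

With equal orders, S_{N/P} = k_N/k_P = (A_N/A_P)·exp[(E_P−E_N)/(RT)].
(E_P−E_N)/(RT) = (112−137)×10³/(8.314×601) = -25000/4997 = -5.003.
k_N/k_P = (2.17×10^9/1.93×10^8)·exp(-5.003) = 11.24 × 0.006716 = 0.0755.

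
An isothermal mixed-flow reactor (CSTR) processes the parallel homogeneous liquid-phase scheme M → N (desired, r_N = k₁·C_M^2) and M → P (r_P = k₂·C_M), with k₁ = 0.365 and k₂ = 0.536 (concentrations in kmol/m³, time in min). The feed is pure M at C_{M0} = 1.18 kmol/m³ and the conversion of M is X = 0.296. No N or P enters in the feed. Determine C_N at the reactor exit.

Exit C_M = C_{M0}(1−X) = 1.18×0.704 = 0.8307 kmol/m³.
Rates in a CSTR are evaluated at the outlet concentration: r_N = 0.365×0.8307^2 = 0.2519, r_P = 0.536×0.8307 = 0.4453.
Fraction of consumed M going to N: r_N/(r_N+r_P) = 0.3613.
C_N = 0.3613·C_{M0}·X = 0.3613×1.18×0.296 = 0.126 kmol/m³.

0.126 kmol/m³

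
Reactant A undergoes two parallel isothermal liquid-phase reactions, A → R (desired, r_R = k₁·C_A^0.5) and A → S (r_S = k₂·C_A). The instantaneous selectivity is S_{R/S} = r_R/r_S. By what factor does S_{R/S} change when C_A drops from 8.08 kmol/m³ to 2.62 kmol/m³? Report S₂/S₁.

1.76

S_{R/S} = (k₁/k₂)·C_A^-0.5, so S₂/S₁ = (C_{A,2}/C_{A,1})^-0.5.
= (2.62/8.08)^(-0.5) = (0.3243)^(-0.5) = 1.76.
Selectivity toward R rises as C_A falls — low-concentration operation is favoured.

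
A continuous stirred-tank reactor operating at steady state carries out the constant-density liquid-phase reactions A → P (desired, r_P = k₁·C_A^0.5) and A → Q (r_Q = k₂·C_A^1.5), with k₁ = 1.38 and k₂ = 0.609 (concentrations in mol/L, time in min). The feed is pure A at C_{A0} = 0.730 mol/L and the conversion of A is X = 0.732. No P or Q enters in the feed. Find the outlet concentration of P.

0.492 mol/L

Exit C_A = C_{A0}(1−X) = 0.730×0.268 = 0.1956 mol/L.
In a CSTR the entire volume is at exit conditions, so r_P = 1.38×0.1956^0.5 = 0.6104 and r_Q = 0.609×0.1956^1.5 = 0.05270.
Fraction of consumed A going to P: r_P/(r_P+r_Q) = 0.9205.
C_P = 0.9205·C_{A0}·X = 0.9205×0.730×0.732 = 0.492 mol/L.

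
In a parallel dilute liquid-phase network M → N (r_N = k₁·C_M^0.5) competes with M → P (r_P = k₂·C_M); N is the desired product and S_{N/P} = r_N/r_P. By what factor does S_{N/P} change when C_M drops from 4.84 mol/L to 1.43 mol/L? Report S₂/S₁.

S_{N/P} = (k₁/k₂)·C_M^-0.5, so S₂/S₁ = (C_{M,2}/C_{M,1})^-0.5.
= (1.43/4.84)^(-0.5) = (0.2955)^(-0.5) = 1.84.

1.84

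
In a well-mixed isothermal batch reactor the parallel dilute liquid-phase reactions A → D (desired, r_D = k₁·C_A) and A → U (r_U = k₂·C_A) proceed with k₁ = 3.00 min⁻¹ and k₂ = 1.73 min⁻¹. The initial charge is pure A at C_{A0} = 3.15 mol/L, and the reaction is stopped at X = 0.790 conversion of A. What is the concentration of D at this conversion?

C_A = C_{A0}(1−X) = 0.6615 mol/L.
Both paths are first order in A, so the instantaneous fraction to D is constant: dC_D/d(−C_A) = k₁/(k₁+k₂) = 0.6342.
C_D = 0.6342·(C_{A0}−C_A) = 0.6342×2.489 = 1.58 mol/L.

1.58 mol/L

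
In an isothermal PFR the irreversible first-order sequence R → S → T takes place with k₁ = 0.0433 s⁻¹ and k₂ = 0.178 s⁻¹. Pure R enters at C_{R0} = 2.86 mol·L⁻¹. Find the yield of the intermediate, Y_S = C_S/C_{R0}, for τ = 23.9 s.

0.110

Solving the coupled first-order balances gives C_S(τ) = [k₁/(k₂−k₁)]·C_{R0}·(e^(−k₁τ) − e^(−k₂τ)).
e^(−k₁τ) = e^(−0.0433×23.9) = e^(−1.035) = 0.3553; e^(−k₂τ) = e^(−4.254) = 0.01420.
C_S = 0.0433×2.86/(0.178−0.0433) × (0.3553−0.01420) = 0.9194×0.3411 = 0.3136 mol·L⁻¹.
Y_S = C_S/C_{R0} = 0.3136/2.86 = 0.110.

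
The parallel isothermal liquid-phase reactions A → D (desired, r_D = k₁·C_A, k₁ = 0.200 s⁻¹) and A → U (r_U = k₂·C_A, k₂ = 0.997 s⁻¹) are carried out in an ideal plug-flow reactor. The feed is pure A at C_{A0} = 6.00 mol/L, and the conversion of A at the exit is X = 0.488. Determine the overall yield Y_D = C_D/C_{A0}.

0.0815

C_A = C_{A0}(1−X) = 3.072 mol/L.
Both paths are first order in A, so the instantaneous fraction to D is constant: dC_D/d(−C_A) = k₁/(k₁+k₂) = 0.1671.
C_D = 0.1671·(C_{A0}−C_A) = 0.1671×2.928 = 0.489 mol/L.
Y_D = C_D/C_{A0} = 0.4892/6.00 = 0.0815.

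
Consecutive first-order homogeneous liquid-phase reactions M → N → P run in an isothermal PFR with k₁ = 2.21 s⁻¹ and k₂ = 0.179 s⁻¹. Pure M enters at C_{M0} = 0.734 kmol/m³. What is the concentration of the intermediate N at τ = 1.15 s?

0.587 kmol/m³

The intermediate concentration in a first-order A→B→C sequence is C_N = k₁C_{M0}(e^(−k₁τ) − e^(−k₂τ))/(k₂−k₁).
e^(−k₁τ) = e^(−2.21×1.15) = e^(−2.541) = 0.07875; e^(−k₂τ) = e^(−0.2058) = 0.8140.
C_N = 2.21×0.734/(0.179−2.21) × (0.07875−0.8140) = (-0.7987)×(-0.7352) = 0.5872 kmol/m³.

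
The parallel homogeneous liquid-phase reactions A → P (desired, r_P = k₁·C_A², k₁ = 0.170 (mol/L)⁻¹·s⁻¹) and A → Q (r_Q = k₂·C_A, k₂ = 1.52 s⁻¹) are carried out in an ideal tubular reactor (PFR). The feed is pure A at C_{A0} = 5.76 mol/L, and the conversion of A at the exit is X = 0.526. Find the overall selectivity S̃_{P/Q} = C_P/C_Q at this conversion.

0.468

C_A = C_{A0}(1−X) = 2.730 mol/L.
Along a PFR/batch, dC_Q/dC_A = −r_Q/(r_P+r_Q) = −k₂/(k₂+k₁·C_A).
Integrating from C_{A0} to C_A: C_Q = (1.52/0.170)·ln[(1.52+0.170·5.76)/(1.52+0.170·2.73)] = 8.941·ln(2.499/1.984) = 2.063 mol/L.
Then C_P = (C_{A0}−C_A) − C_Q = 3.030 − 2.063 = 0.9663 mol/L.
S̃_{P/Q} = C_P/C_Q = 0.9663/2.063 = 0.468.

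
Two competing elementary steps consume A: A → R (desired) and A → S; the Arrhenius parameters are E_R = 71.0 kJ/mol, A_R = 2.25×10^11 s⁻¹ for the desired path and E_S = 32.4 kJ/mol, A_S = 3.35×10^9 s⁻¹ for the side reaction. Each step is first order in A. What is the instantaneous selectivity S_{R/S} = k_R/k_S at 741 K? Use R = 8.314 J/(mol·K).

0.128

Since both paths have the same order in A, the concentration cancels and S_{R/S} = k_R/k_S = (A_R/A_S)·exp[(E_S−E_R)/(RT)].
(E_S−E_R)/(RT) = (32.4−71.0)×10³/(8.314×741) = -38600/6161 = -6.266.
k_R/k_S = (2.25×10^11/3.35×10^9)·exp(-6.266) = 67.16 × 0.001901 = 0.128.
Since E_R > E_S, raising the temperature improves selectivity toward R.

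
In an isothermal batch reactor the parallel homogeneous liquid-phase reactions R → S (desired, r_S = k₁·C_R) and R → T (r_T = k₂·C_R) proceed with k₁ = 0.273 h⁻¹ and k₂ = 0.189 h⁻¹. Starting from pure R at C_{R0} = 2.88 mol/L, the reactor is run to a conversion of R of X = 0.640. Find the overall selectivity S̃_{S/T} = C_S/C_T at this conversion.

C_R = C_{R0}(1−X) = 1.037 mol/L.
Both paths are first order in R, so the instantaneous fraction to S is constant: dC_S/d(−C_R) = k₁/(k₁+k₂) = 0.5909.
C_S = 0.5909·(C_{R0}−C_R) = 0.5909×1.843 = 1.09 mol/L.
C_T = (C_{R0}−C_R)−C_S = 0.7540 mol/L; S̃_{S/T} = 1.089/0.7540 = 1.44.

1.44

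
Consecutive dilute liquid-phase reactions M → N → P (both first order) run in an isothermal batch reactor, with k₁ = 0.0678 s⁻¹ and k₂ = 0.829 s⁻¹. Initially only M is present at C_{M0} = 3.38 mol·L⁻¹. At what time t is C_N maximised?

The intermediate peaks when r₁ = r₂, i.e. k₁e^(−k₁t) = k₂e^(−k₂t), giving t_opt = ln(k₂/k₁)/(k₂−k₁).
= ln(0.829/0.0678)/(0.829−0.0678) = ln(12.23)/0.7612 = 2.504/0.7612 = 3.29 s.

3.29 s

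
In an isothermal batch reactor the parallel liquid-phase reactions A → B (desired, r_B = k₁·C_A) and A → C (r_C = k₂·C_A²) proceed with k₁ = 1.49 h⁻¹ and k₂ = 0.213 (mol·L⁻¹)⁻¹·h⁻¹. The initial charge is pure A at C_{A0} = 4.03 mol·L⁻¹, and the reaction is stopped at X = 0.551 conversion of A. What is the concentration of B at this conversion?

C_A = C_{A0}(1−X) = 1.809 mol·L⁻¹.
Along a PFR/batch, dC_B/dC_A = −r_B/(r_B+r_C) = −k₁/(k₁+k₂·C_A).
Integrating from C_{A0} to C_A: C_B = (1.49/0.213)·ln[(1.49+0.213·4.03)/(1.49+0.213·1.81)] = 6.995·ln(2.348/1.875) = 1.573 mol·L⁻¹.

1.57 mol·L⁻¹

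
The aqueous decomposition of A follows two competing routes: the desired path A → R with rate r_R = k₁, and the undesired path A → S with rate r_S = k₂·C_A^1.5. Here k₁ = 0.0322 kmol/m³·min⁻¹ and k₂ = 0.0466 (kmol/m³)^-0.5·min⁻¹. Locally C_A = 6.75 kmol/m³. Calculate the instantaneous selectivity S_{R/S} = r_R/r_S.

S_{R/S} = r_R/r_S = (k₁)/(k₂·C_A^1.5) = (k₁/k₂)·C_A^-1.5.
= (0.0322) / (0.0466×6.750^1.5) = 0.03220/0.8172 = 0.0394.
The undesired path is higher order in A, so low C_A (CSTR or dilute feed) favours R.

0.0394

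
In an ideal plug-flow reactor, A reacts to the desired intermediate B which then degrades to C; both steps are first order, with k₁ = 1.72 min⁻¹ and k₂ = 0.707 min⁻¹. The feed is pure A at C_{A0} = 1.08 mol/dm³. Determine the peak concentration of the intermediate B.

At the optimum, C_{B,max}/C_{A0} = (k₁/k₂)^[k₂/(k₂−k₁)].
= (1.72/0.707)^(0.707/(0.707−1.72)) = (2.433)^(-0.6979) = 0.5377.
C_{B,max} = 0.5377×1.08 = 0.581 mol/dm³.

0.581 mol/dm³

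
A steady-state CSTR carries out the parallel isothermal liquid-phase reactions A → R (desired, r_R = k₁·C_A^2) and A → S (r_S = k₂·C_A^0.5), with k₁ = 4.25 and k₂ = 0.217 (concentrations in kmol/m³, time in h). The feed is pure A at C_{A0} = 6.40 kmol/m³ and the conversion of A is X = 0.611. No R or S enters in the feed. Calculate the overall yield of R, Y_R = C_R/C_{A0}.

Exit C_A = C_{A0}(1−X) = 6.40×0.389 = 2.490 kmol/m³.
Rates in a CSTR are evaluated at the outlet concentration: r_R = 4.25×2.490^2 = 26.34, r_S = 0.217×2.490^0.5 = 0.3424.
Fraction of consumed A going to R: r_R/(r_R+r_S) = 0.9872.
C_R = 0.9872·C_{A0}·X = 0.9872×6.40×0.611 = 3.86 kmol/m³; Y_R = C_R/C_{A0} = 0.603.

0.603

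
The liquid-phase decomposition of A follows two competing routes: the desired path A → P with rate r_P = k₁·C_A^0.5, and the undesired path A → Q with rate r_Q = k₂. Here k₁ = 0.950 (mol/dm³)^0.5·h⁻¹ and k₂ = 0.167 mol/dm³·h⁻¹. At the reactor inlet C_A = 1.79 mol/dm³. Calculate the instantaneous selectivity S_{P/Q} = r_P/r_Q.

S_{P/Q} = r_P/r_Q = (k₁·C_A^0.5)/(k₂) = (k₁/k₂)·C_A^0.5.
= (0.950×1.790^0.5) / (0.167) = 1.271/0.1670 = 7.61.

7.61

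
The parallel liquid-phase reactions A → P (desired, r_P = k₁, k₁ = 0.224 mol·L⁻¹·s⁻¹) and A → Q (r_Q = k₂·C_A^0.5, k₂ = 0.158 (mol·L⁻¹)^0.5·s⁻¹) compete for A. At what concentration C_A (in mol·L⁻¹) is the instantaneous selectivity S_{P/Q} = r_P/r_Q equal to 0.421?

S_{P/Q} = (k₁/k₂)·C_A^-0.5 ⇒ C_A = (S·k₂/k₁)^(-2).
= (0.421×0.158/0.224)^(-2) = (0.2970)^(-2) = 11.3 mol·L⁻¹.

11.3 mol·L⁻¹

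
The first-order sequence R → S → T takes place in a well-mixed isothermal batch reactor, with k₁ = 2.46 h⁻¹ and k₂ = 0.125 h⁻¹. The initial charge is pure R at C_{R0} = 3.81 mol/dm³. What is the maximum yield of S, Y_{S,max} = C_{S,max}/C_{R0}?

At the optimum, C_{S,max}/C_{R0} = (k₁/k₂)^[k₂/(k₂−k₁)].
= (2.46/0.125)^(0.125/(0.125−2.46)) = (19.68)^(-0.05353) = 0.8526.

0.853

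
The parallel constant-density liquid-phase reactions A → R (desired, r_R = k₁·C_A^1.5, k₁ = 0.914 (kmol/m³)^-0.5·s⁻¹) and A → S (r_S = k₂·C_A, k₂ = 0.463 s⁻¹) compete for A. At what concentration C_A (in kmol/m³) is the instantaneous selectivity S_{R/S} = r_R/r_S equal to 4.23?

4.59 kmol/m³

S_{R/S} = (k₁/k₂)·C_A^0.5 ⇒ C_A = (S·k₂/k₁)^(2).
= (4.23×0.463/0.914)^(2) = (2.143)^(2) = 4.59 kmol/m³.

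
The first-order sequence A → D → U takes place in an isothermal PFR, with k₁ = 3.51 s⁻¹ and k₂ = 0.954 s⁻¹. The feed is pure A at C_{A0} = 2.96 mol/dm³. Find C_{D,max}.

1.82 mol/dm³

Evaluating C_D at τ_opt = ln(k₂/k₁)/(k₂−k₁) gives C_{D,max}/C_{A0} = (k₁/k₂)^[k₂/(k₂−k₁)].
= (3.51/0.954)^(0.954/(0.954−3.51)) = (3.679)^(-0.3732) = 0.6149.
C_{D,max} = 0.6149×2.96 = 1.82 mol/dm³.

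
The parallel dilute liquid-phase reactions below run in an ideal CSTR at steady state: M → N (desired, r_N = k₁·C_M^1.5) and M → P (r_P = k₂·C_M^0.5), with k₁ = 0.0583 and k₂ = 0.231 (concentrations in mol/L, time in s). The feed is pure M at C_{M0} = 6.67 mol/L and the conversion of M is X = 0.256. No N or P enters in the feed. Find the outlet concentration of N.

0.949 mol/L

Exit C_M = C_{M0}(1−X) = 6.67×0.744 = 4.962 mol/L.
A CSTR operates uniformly at the exit composition, giving r_N = 0.6445 and r_P = 0.5146 (each k·C_M^n at C_M = 4.962).
Fraction of consumed M going to N: r_N/(r_N+r_P) = 0.5560.
C_N = 0.5560·C_{M0}·X = 0.5560×6.67×0.256 = 0.949 mol/L.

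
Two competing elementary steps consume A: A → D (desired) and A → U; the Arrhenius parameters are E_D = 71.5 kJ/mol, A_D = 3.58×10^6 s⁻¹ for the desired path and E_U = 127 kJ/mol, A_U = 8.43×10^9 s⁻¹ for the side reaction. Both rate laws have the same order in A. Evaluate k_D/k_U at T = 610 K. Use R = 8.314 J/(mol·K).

Since both paths have the same order in A, the concentration cancels and S_{D/U} = k_D/k_U = (A_D/A_U)·exp[(E_U−E_D)/(RT)].
(E_U−E_D)/(RT) = (127−71.5)×10³/(8.314×610) = 55500/5072 = 10.94.
k_D/k_U = (3.58×10^6/8.43×10^9)·exp(10.94) = 4.247×10^-4 × 56581 = 24.0.
Since E_D < E_U, lowering the temperature improves selectivity toward D.

24.0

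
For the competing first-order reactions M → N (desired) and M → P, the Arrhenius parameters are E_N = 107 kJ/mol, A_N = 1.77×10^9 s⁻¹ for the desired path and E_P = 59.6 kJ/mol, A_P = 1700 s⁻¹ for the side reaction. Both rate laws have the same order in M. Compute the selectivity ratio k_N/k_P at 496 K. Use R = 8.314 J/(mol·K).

Since both paths have the same order in M, the concentration cancels and S_{N/P} = k_N/k_P = (A_N/A_P)·exp[(E_P−E_N)/(RT)].
(E_P−E_N)/(RT) = (59.6−107)×10³/(8.314×496) = -47400/4124 = -11.49.
k_N/k_P = (1.77×10^9/1700)·exp(-11.49) = 1.041×10^6 × 1.019×10^-5 = 10.6.

10.6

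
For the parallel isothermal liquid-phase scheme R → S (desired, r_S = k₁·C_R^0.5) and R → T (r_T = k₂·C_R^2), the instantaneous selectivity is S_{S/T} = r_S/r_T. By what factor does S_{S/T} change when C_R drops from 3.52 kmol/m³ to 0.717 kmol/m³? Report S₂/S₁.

S_{S/T} = (k₁/k₂)·C_R^-1.5, so S₂/S₁ = (C_{R,2}/C_{R,1})^-1.5.
= (0.717/3.52)^(-1.5) = (0.2037)^(-1.5) = 10.9.

10.9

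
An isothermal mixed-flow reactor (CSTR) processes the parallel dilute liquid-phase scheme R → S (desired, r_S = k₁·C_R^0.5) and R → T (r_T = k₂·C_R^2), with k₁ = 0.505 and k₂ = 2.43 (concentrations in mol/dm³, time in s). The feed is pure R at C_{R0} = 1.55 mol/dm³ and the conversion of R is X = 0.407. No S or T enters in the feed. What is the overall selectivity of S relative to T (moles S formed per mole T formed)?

0.236

Exit C_R = C_{R0}(1−X) = 1.55×0.593 = 0.9192 mol/dm³.
In a CSTR the entire volume is at exit conditions, so r_S = 0.505×0.9192^0.5 = 0.4842 and r_T = 2.43×0.9192^2 = 2.053.
Overall selectivity = C_S/C_T = r_Sτ/(r_Tτ) = r_S/r_T = 0.236.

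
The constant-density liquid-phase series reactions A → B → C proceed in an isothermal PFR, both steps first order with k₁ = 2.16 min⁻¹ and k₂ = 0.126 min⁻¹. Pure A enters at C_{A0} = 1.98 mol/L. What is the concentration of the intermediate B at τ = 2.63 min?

For first-order series with pure A initially, C_B(τ) = k₁C_{A0}/(k₂−k₁)·(e^(−k₁τ) − e^(−k₂τ)).
e^(−k₁τ) = e^(−2.16×2.63) = e^(−5.681) = 0.003411; e^(−k₂τ) = e^(−0.3314) = 0.7179.
C_B = 2.16×1.98/(0.126−2.16) × (0.003411−0.7179) = (-2.103)×(-0.7145) = 1.502 mol/L.

1.50 mol/L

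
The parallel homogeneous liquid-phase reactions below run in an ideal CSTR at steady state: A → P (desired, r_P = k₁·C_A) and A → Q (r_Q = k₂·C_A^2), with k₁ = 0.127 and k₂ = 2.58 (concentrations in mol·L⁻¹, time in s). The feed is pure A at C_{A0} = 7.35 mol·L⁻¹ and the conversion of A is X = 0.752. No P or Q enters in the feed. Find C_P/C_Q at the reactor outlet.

Exit C_A = C_{A0}(1−X) = 7.35×0.248 = 1.823 mol·L⁻¹.
In a CSTR the entire volume is at exit conditions, so r_P = 0.127×1.823 = 0.2315 and r_Q = 2.58×1.823^2 = 8.572.
Overall selectivity = C_P/C_Q = r_Pτ/(r_Qτ) = r_P/r_Q = 0.0270.

0.0270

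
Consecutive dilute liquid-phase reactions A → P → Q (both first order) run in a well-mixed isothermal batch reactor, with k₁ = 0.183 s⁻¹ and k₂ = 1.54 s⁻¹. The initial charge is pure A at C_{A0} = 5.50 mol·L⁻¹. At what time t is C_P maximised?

For first-order series the maximum of C_P occurs at t_opt = ln(k₂/k₁)/(k₂−k₁).
= ln(1.54/0.183)/(1.54−0.183) = ln(8.415)/1.357 = 2.130/1.357 = 1.57 s.

1.57 s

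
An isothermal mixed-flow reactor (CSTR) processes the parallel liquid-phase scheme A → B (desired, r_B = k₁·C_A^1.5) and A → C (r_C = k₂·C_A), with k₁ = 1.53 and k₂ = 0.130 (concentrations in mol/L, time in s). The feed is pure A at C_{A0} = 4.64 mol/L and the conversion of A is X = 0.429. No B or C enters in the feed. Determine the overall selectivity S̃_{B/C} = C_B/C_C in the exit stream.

19.2

Exit C_A = C_{A0}(1−X) = 4.64×0.571 = 2.649 mol/L.
Rates in a CSTR are evaluated at the outlet concentration: r_B = 1.53×2.649^1.5 = 6.598, r_C = 0.130×2.649 = 0.3444.
Overall selectivity = C_B/C_C = r_Bτ/(r_Cτ) = r_B/r_C = 19.2.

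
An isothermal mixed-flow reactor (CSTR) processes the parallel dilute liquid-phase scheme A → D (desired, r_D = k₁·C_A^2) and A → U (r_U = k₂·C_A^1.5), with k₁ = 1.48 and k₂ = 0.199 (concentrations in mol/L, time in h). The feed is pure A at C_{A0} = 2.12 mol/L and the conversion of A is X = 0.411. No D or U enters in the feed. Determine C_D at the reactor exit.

0.778 mol/L

Exit C_A = C_{A0}(1−X) = 2.12×0.589 = 1.249 mol/L.
A CSTR operates uniformly at the exit composition, giving r_D = 2.308 and r_U = 0.2777 (each k·C_A^n at C_A = 1.249).
Fraction of consumed A going to D: r_D/(r_D+r_U) = 0.8926.
C_D = 0.8926·C_{A0}·X = 0.8926×2.12×0.411 = 0.778 mol/L.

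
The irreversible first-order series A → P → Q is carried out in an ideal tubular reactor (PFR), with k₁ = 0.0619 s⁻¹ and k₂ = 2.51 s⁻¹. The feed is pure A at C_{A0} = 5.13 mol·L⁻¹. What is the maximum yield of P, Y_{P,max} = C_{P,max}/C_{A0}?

At the optimum, C_{P,max}/C_{A0} = (k₁/k₂)^[k₂/(k₂−k₁)].
= (0.0619/2.51)^(2.51/(2.51−0.0619)) = (0.02466)^(1.025) = 0.02246.

0.0225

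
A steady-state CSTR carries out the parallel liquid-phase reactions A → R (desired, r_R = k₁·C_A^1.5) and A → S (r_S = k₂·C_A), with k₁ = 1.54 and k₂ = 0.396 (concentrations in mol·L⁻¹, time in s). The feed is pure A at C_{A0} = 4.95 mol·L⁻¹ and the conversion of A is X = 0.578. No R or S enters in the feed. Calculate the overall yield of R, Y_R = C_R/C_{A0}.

Exit C_A = C_{A0}(1−X) = 4.95×0.422 = 2.089 mol·L⁻¹.
In a CSTR the entire volume is at exit conditions, so r_R = 1.54×2.089^1.5 = 4.649 and r_S = 0.396×2.089 = 0.8272.
Fraction of consumed A going to R: r_R/(r_R+r_S) = 0.8490.
C_R = 0.8490·C_{A0}·X = 0.8490×4.95×0.578 = 2.43 mol·L⁻¹; Y_R = C_R/C_{A0} = 0.491.

0.491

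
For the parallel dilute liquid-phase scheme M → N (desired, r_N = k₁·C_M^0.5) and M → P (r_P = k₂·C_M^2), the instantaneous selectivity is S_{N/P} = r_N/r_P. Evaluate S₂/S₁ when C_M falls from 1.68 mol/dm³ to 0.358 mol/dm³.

S_{N/P} = (k₁/k₂)·C_M^-1.5, so S₂/S₁ = (C_{M,2}/C_{M,1})^-1.5.
= (0.358/1.68)^(-1.5) = (0.2131)^(-1.5) = 10.2.

10.2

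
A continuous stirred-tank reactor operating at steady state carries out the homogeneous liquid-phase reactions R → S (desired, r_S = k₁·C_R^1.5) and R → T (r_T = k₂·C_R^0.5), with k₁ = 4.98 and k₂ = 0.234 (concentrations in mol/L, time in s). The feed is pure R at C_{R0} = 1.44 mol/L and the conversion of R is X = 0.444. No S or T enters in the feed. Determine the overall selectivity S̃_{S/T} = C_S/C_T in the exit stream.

Exit C_R = C_{R0}(1−X) = 1.44×0.556 = 0.8006 mol/L.
A CSTR operates uniformly at the exit composition, giving r_S = 3.568 and r_T = 0.2094 (each k·C_R^n at C_R = 0.8006).
Overall selectivity = C_S/C_T = r_Sτ/(r_Tτ) = r_S/r_T = 17.0.

17.0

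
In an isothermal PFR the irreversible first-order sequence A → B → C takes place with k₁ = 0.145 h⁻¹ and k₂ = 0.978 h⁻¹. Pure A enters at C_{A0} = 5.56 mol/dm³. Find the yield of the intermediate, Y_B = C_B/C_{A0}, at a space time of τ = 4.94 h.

The intermediate concentration in a first-order A→B→C sequence is C_B = k₁C_{A0}(e^(−k₁τ) − e^(−k₂τ))/(k₂−k₁).
e^(−k₁τ) = e^(−0.145×4.94) = e^(−0.7163) = 0.4886; e^(−k₂τ) = e^(−4.831) = 0.007976.
C_B = 0.145×5.56/(0.978−0.145) × (0.4886−0.007976) = 0.9678×0.4806 = 0.4651 mol/dm³.
Y_B = C_B/C_{A0} = 0.4651/5.56 = 0.0837.

0.0837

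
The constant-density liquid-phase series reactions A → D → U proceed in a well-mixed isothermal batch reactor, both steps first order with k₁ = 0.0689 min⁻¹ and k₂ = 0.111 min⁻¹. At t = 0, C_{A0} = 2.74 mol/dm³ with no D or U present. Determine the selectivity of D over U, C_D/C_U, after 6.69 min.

2.19

For first-order series with pure A initially, C_D(t) = k₁C_{A0}/(k₂−k₁)·(e^(−k₁t) − e^(−k₂t)).
e^(−k₁t) = e^(−0.0689×6.69) = e^(−0.4609) = 0.6307; e^(−k₂t) = e^(−0.7426) = 0.4759.
C_D = 0.0689×2.74/(0.111−0.0689) × (0.6307−0.4759) = 4.484×0.1548 = 0.6942 mol/dm³.
C_A = C_{A0}e^(−k₁t) = 1.728 mol/dm³, so C_U = C_{A0}−C_A−C_D = 0.3177 mol/dm³; C_D/C_U = 2.19.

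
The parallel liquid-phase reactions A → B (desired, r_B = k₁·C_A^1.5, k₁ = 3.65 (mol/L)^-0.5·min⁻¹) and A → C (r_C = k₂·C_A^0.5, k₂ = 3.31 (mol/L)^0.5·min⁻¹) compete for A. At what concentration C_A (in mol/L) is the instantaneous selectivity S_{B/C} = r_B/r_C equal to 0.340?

0.308 mol/L

S_{B/C} = (k₁/k₂)·C_A ⇒ C_A = S·k₂/k₁.
= 0.340×3.31/3.65 = 0.308 mol/L.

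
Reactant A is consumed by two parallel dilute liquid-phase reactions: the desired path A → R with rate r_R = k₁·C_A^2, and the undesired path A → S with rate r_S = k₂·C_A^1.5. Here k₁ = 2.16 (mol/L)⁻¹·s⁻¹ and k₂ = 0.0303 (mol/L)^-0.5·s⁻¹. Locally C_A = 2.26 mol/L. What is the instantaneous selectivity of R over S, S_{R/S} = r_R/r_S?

107

S_{R/S} = r_R/r_S = (k₁·C_A^2)/(k₂·C_A^1.5) = (k₁/k₂)·C_A^0.5.
= (2.16×2.260^2) / (0.0303×2.260^1.5) = 11.03/0.1029 = 107.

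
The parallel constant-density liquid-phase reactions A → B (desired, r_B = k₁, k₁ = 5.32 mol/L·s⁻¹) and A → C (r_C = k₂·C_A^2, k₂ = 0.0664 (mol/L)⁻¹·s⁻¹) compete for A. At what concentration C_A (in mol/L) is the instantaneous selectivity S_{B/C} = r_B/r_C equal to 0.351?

S_{B/C} = (k₁/k₂)·C_A^-2 ⇒ C_A = (S·k₂/k₁)^(-0.5).
= (0.351×0.0664/5.32)^(-0.5) = (0.004381)^(-0.5) = 15.1 mol/L.

15.1 mol/L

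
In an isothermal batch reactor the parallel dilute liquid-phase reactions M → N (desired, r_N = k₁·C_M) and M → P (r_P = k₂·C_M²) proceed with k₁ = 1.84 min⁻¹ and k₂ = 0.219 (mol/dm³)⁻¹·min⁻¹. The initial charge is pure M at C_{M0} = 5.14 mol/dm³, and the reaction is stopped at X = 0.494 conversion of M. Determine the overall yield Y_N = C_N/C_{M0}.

0.339

C_M = C_{M0}(1−X) = 2.601 mol/dm³.
Along a PFR/batch, dC_N/dC_M = −r_N/(r_N+r_P) = −k₁/(k₁+k₂·C_M).
Integrating from C_{M0} to C_M: C_N = (1.84/0.219)·ln[(1.84+0.219·5.14)/(1.84+0.219·2.60)] = 8.402·ln(2.966/2.410) = 1.745 mol/dm³.
Y_N = C_N/C_{M0} = 1.745/5.14 = 0.339.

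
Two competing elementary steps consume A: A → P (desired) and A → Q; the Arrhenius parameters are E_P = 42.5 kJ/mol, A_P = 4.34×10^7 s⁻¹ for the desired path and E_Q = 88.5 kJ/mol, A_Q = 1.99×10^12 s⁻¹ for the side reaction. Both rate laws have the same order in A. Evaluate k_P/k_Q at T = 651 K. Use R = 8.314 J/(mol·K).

0.107

Since both paths have the same order in A, the concentration cancels and S_{P/Q} = k_P/k_Q = (A_P/A_Q)·exp[(E_Q−E_P)/(RT)].
(E_Q−E_P)/(RT) = (88.5−42.5)×10³/(8.314×651) = 46000/5412 = 8.499.
k_P/k_Q = (4.34×10^7/1.99×10^12)·exp(8.499) = 2.181×10^-5 × 4910 = 0.107.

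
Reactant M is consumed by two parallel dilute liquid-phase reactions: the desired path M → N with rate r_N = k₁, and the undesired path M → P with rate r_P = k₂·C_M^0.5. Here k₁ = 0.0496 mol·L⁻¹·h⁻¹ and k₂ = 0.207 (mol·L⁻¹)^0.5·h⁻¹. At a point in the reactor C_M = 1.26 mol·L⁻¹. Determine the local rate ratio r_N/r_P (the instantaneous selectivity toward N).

S_{N/P} = r_N/r_P = (k₁)/(k₂·C_M^0.5) = (k₁/k₂)·C_M^-0.5.
= (0.0496) / (0.207×1.260^0.5) = 0.04960/0.2324 = 0.213.
The undesired path is higher order in M, so low C_M (CSTR or dilute feed) favours N.

0.213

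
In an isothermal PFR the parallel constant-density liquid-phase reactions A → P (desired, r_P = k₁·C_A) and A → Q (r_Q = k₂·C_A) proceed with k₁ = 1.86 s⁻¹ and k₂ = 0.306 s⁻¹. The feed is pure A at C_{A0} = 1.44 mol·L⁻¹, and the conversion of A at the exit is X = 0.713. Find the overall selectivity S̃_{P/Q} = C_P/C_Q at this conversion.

C_A = C_{A0}(1−X) = 0.4133 mol·L⁻¹.
Both paths are first order in A, so the instantaneous fraction to P is constant: dC_P/d(−C_A) = k₁/(k₁+k₂) = 0.8587.
C_P = 0.8587·(C_{A0}−C_A) = 0.8587×1.027 = 0.882 mol·L⁻¹.
C_Q = (C_{A0}−C_A)−C_P = 0.1450 mol·L⁻¹; S̃_{P/Q} = 0.8817/0.1450 = 6.08.

6.08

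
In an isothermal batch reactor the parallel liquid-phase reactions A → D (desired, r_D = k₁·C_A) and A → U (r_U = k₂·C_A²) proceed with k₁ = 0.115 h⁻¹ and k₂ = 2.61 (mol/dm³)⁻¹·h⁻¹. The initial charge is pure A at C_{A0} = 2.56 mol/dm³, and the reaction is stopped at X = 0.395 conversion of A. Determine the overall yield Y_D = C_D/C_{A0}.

0.00846

C_A = C_{A0}(1−X) = 1.549 mol/dm³.
Along a PFR/batch, dC_D/dC_A = −r_D/(r_D+r_U) = −k₁/(k₁+k₂·C_A).
Integrating from C_{A0} to C_A: C_D = (0.115/2.61)·ln[(0.115+2.61·2.56)/(0.115+2.61·1.55)] = 0.04406·ln(6.797/4.157) = 0.02166 mol/dm³.
Y_D = C_D/C_{A0} = 0.02166/2.56 = 0.00846.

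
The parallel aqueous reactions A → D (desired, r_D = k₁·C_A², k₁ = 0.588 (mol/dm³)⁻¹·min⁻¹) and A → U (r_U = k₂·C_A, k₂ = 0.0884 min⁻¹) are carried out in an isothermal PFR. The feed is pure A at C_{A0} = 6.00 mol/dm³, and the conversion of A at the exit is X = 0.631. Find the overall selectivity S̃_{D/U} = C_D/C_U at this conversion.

25.3

C_A = C_{A0}(1−X) = 2.214 mol/dm³.
Along a PFR/batch, dC_U/dC_A = −r_U/(r_D+r_U) = −k₂/(k₂+k₁·C_A).
Integrating from C_{A0} to C_A: C_U = (0.0884/0.588)·ln[(0.0884+0.588·6.00)/(0.0884+0.588·2.21)] = 0.1503·ln(3.616/1.390) = 0.1437 mol/dm³.
Then C_D = (C_{A0}−C_A) − C_U = 3.786 − 0.1437 = 3.642 mol/dm³.
S̃_{D/U} = C_D/C_U = 3.642/0.1437 = 25.3.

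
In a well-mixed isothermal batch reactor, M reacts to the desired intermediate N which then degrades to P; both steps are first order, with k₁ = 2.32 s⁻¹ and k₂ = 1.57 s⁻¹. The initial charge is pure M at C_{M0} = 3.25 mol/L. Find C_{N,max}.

1.44 mol/L

For a first-order series the maximum intermediate yield is C_{N,max}/C_{M0} = (k₁/k₂)^[k₂/(k₂−k₁)].
= (2.32/1.57)^(1.57/(1.57−2.32)) = (1.478)^(-2.093) = 0.4416.
C_{N,max} = 0.4416×3.25 = 1.44 mol/L.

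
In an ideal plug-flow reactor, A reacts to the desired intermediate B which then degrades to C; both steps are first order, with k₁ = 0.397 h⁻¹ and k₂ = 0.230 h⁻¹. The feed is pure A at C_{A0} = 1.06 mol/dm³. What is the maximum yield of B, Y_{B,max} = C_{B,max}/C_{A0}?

0.472

For a first-order series the maximum intermediate yield is C_{B,max}/C_{A0} = (k₁/k₂)^[k₂/(k₂−k₁)].
= (0.397/0.230)^(0.230/(0.230−0.397)) = (1.726)^(-1.377) = 0.4715.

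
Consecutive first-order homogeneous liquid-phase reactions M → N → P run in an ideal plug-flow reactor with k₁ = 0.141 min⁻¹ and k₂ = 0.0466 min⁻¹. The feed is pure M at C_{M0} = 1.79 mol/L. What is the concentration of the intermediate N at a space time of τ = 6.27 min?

0.892 mol/L

Solving the coupled first-order balances gives C_N(τ) = [k₁/(k₂−k₁)]·C_{M0}·(e^(−k₁τ) − e^(−k₂τ)).
e^(−k₁τ) = e^(−0.141×6.27) = e^(−0.8841) = 0.4131; e^(−k₂τ) = e^(−0.2922) = 0.7466.
C_N = 0.141×1.79/(0.0466−0.141) × (0.4131−0.7466) = (-2.674)×(-0.3335) = 0.8917 mol/L.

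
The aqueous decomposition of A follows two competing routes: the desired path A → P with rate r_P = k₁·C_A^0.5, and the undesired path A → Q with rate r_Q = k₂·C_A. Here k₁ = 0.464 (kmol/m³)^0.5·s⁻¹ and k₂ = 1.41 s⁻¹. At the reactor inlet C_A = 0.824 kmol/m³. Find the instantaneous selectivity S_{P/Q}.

0.363

S_{P/Q} = r_P/r_Q = (k₁·C_A^0.5)/(k₂·C_A) = (k₁/k₂)·C_A^-0.5.
= (0.464×0.8240^0.5) / (1.41×0.8240) = 0.4212/1.162 = 0.363.
The undesired path is higher order in A, so low C_A (CSTR or dilute feed) favours P.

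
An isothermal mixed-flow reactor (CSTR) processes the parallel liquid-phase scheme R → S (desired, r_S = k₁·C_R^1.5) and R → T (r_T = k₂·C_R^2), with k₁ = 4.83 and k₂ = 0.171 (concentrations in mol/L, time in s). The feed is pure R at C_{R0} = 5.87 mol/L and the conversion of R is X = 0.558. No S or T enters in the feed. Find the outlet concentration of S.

3.10 mol/L

Exit C_R = C_{R0}(1−X) = 5.87×0.442 = 2.595 mol/L.
Rates in a CSTR are evaluated at the outlet concentration: r_S = 4.83×2.595^1.5 = 20.19, r_T = 0.171×2.595^2 = 1.151.
Fraction of consumed R going to S: r_S/(r_S+r_T) = 0.9460.
C_S = 0.9460·C_{R0}·X = 0.9460×5.87×0.558 = 3.10 mol/L.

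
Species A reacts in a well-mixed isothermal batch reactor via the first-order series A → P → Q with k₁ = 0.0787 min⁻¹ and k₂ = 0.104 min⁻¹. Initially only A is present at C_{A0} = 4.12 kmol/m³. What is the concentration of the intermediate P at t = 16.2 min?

For first-order series with pure A initially, C_P(t) = k₁C_{A0}/(k₂−k₁)·(e^(−k₁t) − e^(−k₂t)).
e^(−k₁t) = e^(−0.0787×16.2) = e^(−1.275) = 0.2794; e^(−k₂t) = e^(−1.685) = 0.1855.
C_P = 0.0787×4.12/(0.104−0.0787) × (0.2794−0.1855) = 12.82×0.09397 = 1.204 kmol/m³.

1.20 kmol/m³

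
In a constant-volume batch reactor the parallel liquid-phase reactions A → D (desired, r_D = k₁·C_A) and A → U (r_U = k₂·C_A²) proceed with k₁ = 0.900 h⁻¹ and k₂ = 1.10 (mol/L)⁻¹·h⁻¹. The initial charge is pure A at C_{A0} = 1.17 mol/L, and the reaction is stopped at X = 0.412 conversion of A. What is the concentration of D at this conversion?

C_A = C_{A0}(1−X) = 0.6880 mol/L.
Along a PFR/batch, dC_D/dC_A = −r_D/(r_D+r_U) = −k₁/(k₁+k₂·C_A).
Integrating from C_{A0} to C_A: C_D = (0.900/1.10)·ln[(0.900+1.10·1.17)/(0.900+1.10·0.688)] = 0.8182·ln(2.187/1.657) = 0.2272 mol/L.

0.227 mol/L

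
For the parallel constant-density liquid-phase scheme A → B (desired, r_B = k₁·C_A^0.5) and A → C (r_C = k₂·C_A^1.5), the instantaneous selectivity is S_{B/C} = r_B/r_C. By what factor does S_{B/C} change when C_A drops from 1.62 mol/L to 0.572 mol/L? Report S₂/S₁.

2.83

S_{B/C} = (k₁/k₂)·C_A⁻¹, so S₂/S₁ = (C_{A,2}/C_{A,1})⁻¹.
= 1.62/0.572 = 2.83.
Selectivity toward B rises as C_A falls — low-concentration operation is favoured.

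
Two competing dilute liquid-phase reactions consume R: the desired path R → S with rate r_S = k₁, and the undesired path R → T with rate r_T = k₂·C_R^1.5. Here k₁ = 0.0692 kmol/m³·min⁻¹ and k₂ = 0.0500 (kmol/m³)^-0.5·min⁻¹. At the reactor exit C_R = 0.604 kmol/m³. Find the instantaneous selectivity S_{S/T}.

2.95

S_{S/T} = r_S/r_T = (k₁)/(k₂·C_R^1.5) = (k₁/k₂)·C_R^-1.5.
= (0.0692) / (0.0500×0.6040^1.5) = 0.06920/0.02347 = 2.95.
The undesired path is higher order in R, so low C_R (CSTR or dilute feed) favours S.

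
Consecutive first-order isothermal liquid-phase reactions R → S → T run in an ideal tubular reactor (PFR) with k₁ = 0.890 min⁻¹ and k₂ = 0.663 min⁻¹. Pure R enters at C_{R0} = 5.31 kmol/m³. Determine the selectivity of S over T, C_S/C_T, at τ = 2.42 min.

0.605

For first-order series with pure R initially, C_S(τ) = k₁C_{R0}/(k₂−k₁)·(e^(−k₁τ) − e^(−k₂τ)).
e^(−k₁τ) = e^(−0.890×2.42) = e^(−2.154) = 0.1160; e^(−k₂τ) = e^(−1.604) = 0.2010.
C_S = 0.890×5.31/(0.663−0.890) × (0.1160−0.2010) = (-20.82)×(-0.08496) = 1.769 kmol/m³.
C_R = C_{R0}e^(−k₁τ) = 0.6162 kmol/m³, so C_T = C_{R0}−C_R−C_S = 2.925 kmol/m³; C_S/C_T = 0.605.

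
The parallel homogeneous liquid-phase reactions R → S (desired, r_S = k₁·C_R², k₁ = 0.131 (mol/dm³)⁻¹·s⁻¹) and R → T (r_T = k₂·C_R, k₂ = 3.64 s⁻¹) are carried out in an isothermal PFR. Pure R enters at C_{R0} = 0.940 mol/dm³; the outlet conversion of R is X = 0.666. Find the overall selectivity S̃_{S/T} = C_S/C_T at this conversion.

C_R = C_{R0}(1−X) = 0.3140 mol/dm³.
Along a PFR/batch, dC_T/dC_R = −r_T/(r_S+r_T) = −k₂/(k₂+k₁·C_R).
Integrating from C_{R0} to C_R: C_T = (3.64/0.131)·ln[(3.64+0.131·0.940)/(3.64+0.131·0.314)] = 27.79·ln(3.763/3.681) = 0.6123 mol/dm³.
Then C_S = (C_{R0}−C_R) − C_T = 0.6260 − 0.6123 = 0.01379 mol/dm³.
S̃_{S/T} = C_S/C_T = 0.01379/0.6123 = 0.0225.

0.0225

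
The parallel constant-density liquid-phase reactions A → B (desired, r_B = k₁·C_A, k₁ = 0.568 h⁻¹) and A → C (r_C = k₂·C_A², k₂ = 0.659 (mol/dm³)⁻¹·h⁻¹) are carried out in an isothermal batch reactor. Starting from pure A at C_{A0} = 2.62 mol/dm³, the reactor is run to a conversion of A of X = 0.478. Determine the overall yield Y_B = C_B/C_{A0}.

0.147

C_A = C_{A0}(1−X) = 1.368 mol/dm³.
Along a PFR/batch, dC_B/dC_A = −r_B/(r_B+r_C) = −k₁/(k₁+k₂·C_A).
Integrating from C_{A0} to C_A: C_B = (0.568/0.659)·ln[(0.568+0.659·2.62)/(0.568+0.659·1.37)] = 0.8619·ln(2.295/1.469) = 0.3842 mol/dm³.
Y_B = C_B/C_{A0} = 0.3842/2.62 = 0.147.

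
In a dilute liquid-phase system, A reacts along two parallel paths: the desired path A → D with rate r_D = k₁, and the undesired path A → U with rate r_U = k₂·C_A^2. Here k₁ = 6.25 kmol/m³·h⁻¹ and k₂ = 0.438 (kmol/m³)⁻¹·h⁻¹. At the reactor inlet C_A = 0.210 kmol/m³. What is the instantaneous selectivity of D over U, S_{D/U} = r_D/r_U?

324

S_{D/U} = r_D/r_U = (k₁)/(k₂·C_A^2) = (k₁/k₂)·C_A^-2.
= (6.25) / (0.438×0.2100^2) = 6.250/0.01932 = 324.
The undesired path is higher order in A, so low C_A (CSTR or dilute feed) favours D.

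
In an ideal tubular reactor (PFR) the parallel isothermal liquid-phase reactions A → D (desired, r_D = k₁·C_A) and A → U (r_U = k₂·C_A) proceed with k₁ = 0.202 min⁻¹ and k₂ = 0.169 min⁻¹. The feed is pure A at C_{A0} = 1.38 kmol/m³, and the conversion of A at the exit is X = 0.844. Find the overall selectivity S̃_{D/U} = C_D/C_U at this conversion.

1.20

C_A = C_{A0}(1−X) = 0.2153 kmol/m³.
Both paths are first order in A, so the instantaneous fraction to D is constant: dC_D/d(−C_A) = k₁/(k₁+k₂) = 0.5445.
C_D = 0.5445·(C_{A0}−C_A) = 0.5445×1.165 = 0.634 kmol/m³.
C_U = (C_{A0}−C_A)−C_D = 0.5306 kmol/m³; S̃_{D/U} = 0.6342/0.5306 = 1.20.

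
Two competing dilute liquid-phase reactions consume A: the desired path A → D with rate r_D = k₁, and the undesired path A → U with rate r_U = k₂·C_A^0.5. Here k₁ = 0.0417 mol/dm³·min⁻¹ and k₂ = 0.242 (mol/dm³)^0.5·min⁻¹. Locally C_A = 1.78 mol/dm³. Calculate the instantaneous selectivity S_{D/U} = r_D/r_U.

S_{D/U} = r_D/r_U = (k₁)/(k₂·C_A^0.5) = (k₁/k₂)·C_A^-0.5.
= (0.0417) / (0.242×1.780^0.5) = 0.04170/0.3229 = 0.129.

0.129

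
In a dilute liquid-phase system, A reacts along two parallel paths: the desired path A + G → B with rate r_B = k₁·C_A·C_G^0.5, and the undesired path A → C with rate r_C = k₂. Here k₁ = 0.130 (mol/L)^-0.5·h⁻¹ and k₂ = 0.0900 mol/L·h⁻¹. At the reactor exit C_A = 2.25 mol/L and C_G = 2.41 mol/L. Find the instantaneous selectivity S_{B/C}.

5.05

S_{B/C} = r_B/r_C = (k₁·C_A·C_G^0.5)/(k₂) = (k₁/k₂)·C_A·C_G^0.5.
= (0.130×2.250×2.410^0.5) / (0.0900) = 0.4541/0.09000 = 5.05.
Since the desired path is higher order in A, keeping C_A high (PFR or concentrated feed) favours B.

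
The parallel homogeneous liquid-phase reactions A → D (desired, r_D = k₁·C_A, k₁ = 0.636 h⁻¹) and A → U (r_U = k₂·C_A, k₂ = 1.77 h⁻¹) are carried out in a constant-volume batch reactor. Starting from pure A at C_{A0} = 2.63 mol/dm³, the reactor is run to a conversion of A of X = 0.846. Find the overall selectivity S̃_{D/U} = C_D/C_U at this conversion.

0.359

C_A = C_{A0}(1−X) = 0.4050 mol/dm³.
Both paths are first order in A, so the instantaneous fraction to D is constant: dC_D/d(−C_A) = k₁/(k₁+k₂) = 0.2643.
C_D = 0.2643·(C_{A0}−C_A) = 0.2643×2.225 = 0.588 mol/dm³.
C_U = (C_{A0}−C_A)−C_D = 1.637 mol/dm³; S̃_{D/U} = 0.5881/1.637 = 0.359.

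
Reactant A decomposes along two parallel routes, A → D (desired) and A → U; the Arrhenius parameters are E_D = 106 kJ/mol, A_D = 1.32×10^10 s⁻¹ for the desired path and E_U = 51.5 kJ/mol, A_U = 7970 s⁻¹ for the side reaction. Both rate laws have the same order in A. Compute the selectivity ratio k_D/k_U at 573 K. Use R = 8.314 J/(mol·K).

17.8

With equal orders, S_{D/U} = k_D/k_U = (A_D/A_U)·exp[(E_U−E_D)/(RT)].
(E_U−E_D)/(RT) = (51.5−106)×10³/(8.314×573) = -54500/4764 = -11.44.
k_D/k_U = (1.32×10^10/7970)·exp(-11.44) = 1.656×10^6 × 1.075×10^-5 = 17.8.
Since E_D > E_U, raising the temperature improves selectivity toward D.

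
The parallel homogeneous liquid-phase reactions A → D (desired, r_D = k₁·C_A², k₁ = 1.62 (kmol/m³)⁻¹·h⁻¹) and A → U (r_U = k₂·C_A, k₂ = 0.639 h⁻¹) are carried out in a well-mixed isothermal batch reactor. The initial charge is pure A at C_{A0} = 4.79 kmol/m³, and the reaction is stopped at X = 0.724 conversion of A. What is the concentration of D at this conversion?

C_A = C_{A0}(1−X) = 1.322 kmol/m³.
Along a PFR/batch, dC_U/dC_A = −r_U/(r_D+r_U) = −k₂/(k₂+k₁·C_A).
Integrating from C_{A0} to C_A: C_U = (0.639/1.62)·ln[(0.639+1.62·4.79)/(0.639+1.62·1.32)] = 0.3944·ln(8.399/2.781) = 0.4360 kmol/m³.
Then C_D = (C_{A0}−C_A) − C_U = 3.468 − 0.4360 = 3.032 kmol/m³.

3.03 kmol/m³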